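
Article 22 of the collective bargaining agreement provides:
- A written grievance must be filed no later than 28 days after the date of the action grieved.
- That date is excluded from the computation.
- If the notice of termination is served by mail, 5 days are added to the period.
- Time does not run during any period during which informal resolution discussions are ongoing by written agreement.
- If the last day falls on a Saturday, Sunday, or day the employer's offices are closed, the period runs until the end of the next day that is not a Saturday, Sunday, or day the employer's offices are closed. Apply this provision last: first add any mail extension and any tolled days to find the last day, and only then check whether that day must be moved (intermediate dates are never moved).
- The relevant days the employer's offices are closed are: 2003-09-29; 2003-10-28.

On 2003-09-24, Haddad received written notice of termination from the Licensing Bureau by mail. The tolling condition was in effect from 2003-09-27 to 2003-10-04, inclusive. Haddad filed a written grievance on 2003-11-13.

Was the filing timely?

No

28 days after 2003-09-24 is October 22, 2003.
Service was by mail, adding 5 days: October 22, 2003 + 5 days = October 27, 2003.
From September 27, 2003 through October 4, 2003 inclusive is 8 days; tolling adds 8 days: October 27, 2003 + 8 days = November 4, 2003.
November 4, 2003 is a Tuesday and not a day the employer's offices are closed, so no extension applies.
The deadline is November 4, 2003; the filing on November 13, 2003 is after that date.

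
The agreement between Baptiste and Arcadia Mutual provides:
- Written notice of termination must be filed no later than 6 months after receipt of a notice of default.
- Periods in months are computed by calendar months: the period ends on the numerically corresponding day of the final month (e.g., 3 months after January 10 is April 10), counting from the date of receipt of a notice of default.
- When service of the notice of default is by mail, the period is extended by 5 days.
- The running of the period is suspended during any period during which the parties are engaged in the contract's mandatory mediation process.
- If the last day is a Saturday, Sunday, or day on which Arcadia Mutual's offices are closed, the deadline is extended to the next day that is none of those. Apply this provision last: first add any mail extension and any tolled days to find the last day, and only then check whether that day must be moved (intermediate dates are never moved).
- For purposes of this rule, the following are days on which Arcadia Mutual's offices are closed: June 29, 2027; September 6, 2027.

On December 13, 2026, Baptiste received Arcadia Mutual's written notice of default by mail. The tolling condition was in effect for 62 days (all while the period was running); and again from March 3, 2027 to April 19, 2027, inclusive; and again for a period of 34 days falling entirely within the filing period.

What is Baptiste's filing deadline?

November 9, 2027

6 months after December 13, 2026 is June 13, 2027.
Service was by mail, adding 5 days: June 13, 2027 + 5 days = June 18, 2027.
Tolling adds 62 days: June 18, 2027 + 62 days = August 19, 2027.
From March 3, 2027 through April 19, 2027 inclusive is 48 days; tolling adds 48 days: August 19, 2027 + 48 days = October 6, 2027.
Tolling adds 34 days: October 6, 2027 + 34 days = November 9, 2027.
November 9, 2027 is a Tuesday and not a day on which Arcadia Mutual's offices are closed, so no extension applies.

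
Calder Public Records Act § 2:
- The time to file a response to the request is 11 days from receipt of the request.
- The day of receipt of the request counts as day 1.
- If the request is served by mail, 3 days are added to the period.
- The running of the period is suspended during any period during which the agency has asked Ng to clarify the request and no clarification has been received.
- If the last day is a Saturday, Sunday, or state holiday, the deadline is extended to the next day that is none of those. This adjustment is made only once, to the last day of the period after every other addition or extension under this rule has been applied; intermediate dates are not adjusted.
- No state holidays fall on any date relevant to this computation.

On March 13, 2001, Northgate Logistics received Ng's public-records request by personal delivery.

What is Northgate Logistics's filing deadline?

Counting March 13, 2001 as day 1, day 11 is March 23, 2001.
Service was not by mail, so no mail extension applies.
March 23, 2001 is a Friday and not a state holiday, so no extension applies.

March 23, 2001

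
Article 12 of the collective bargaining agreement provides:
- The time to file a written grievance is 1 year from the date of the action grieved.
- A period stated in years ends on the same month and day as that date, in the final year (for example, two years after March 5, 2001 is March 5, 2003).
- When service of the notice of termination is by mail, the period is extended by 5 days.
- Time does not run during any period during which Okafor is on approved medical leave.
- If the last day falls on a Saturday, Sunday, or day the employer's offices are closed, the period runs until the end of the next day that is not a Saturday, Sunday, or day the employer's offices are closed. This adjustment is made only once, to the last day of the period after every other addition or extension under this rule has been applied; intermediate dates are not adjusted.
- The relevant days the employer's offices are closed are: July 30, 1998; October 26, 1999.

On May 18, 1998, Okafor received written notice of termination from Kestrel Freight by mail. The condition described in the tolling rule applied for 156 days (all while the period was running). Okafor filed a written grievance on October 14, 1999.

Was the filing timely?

Yes

1 year after May 18, 1998 is May 18, 1999.
Service was by mail, adding 5 days: May 18, 1999 + 5 days = May 23, 1999.
Tolling adds 156 days: May 23, 1999 + 156 days = October 26, 1999.
October 26, 1999 is a listed holiday. The next qualifying day is October 27, 1999.
The deadline is October 27, 1999; the filing on October 14, 1999 is on or before that date.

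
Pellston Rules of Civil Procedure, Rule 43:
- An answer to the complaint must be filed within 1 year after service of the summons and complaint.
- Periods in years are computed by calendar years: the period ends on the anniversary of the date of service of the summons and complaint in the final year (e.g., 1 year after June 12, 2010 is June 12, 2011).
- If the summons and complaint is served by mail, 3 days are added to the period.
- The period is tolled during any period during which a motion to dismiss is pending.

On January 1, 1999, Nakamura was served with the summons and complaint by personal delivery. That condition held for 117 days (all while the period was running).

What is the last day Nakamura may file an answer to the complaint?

April 27, 2000

1 year after January 1, 1999 is January 1, 2000.
Service was not by mail, so no mail extension applies.
Tolling adds 117 days: January 1, 2000 + 117 days = April 27, 2000.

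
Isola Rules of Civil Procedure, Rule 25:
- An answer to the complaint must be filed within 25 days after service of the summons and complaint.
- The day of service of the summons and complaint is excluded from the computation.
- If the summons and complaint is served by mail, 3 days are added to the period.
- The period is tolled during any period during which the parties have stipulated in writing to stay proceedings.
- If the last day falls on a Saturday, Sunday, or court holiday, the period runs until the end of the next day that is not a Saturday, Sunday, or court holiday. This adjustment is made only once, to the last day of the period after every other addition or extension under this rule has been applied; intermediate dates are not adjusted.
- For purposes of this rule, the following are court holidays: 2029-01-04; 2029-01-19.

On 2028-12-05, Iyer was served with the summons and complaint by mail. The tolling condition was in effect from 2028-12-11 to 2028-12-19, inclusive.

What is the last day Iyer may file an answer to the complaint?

25 days after 2028-12-05 is December 30, 2028.
Service was by mail, adding 3 days: December 30, 2028 + 3 days = January 2, 2029.
From December 11, 2028 through December 19, 2028 inclusive is 9 days; tolling adds 9 days: January 2, 2029 + 9 days = January 11, 2029.
January 11, 2029 is a Thursday and not a court holiday, so no extension applies.

January 11, 2029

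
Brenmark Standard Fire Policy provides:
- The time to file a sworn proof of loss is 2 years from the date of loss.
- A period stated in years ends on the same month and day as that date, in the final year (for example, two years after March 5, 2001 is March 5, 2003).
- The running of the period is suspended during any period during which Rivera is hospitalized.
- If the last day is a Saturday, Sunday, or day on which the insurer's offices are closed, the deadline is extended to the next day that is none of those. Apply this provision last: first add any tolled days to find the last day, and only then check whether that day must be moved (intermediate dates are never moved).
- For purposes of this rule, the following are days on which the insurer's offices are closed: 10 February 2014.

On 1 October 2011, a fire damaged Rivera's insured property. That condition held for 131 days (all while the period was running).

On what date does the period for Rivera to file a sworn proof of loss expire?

2 years after 1 October 2011 is October 1, 2013.
Tolling adds 131 days: October 1, 2013 + 131 days = February 9, 2014.
February 9, 2014 is Sunday; February 10, 2014 is a listed holiday. The next qualifying day is February 11, 2014.

February 11, 2014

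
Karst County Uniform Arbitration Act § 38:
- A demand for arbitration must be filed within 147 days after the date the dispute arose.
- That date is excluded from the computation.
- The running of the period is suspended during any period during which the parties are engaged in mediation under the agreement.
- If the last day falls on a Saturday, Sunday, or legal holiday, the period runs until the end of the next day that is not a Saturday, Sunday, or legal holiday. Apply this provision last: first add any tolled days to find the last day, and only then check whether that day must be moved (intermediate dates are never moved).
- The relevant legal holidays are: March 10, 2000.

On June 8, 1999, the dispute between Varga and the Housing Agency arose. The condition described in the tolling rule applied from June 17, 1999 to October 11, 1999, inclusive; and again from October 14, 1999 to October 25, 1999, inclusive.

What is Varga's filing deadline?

147 days after June 8, 1999 is November 2, 1999.
From June 17, 1999 through October 11, 1999 inclusive is 117 days; tolling adds 117 days: November 2, 1999 + 117 days = February 27, 2000.
From October 14, 1999 through October 25, 1999 inclusive is 12 days; tolling adds 12 days: February 27, 2000 + 12 days = March 10, 2000.
March 10, 2000 is a listed holiday; March 11, 2000 is Saturday; March 12, 2000 is Sunday. The next qualifying day is March 13, 2000.

March 13, 2000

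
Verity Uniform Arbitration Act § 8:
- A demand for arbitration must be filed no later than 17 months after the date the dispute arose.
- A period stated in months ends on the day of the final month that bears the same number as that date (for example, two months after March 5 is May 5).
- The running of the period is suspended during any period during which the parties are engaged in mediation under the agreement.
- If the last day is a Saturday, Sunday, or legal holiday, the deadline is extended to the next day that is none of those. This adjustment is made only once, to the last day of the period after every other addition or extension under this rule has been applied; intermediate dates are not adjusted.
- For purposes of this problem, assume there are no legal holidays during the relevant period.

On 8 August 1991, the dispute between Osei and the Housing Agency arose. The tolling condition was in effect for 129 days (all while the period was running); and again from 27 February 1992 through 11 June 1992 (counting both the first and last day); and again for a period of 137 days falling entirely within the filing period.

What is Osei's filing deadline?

17 months after 8 August 1991 is January 8, 1993.
Tolling adds 129 days: January 8, 1993 + 129 days = May 17, 1993.
From February 27, 1992 through June 11, 1992 inclusive is 106 days; tolling adds 106 days: May 17, 1993 + 106 days = August 31, 1993.
Tolling adds 137 days: August 31, 1993 + 137 days = January 15, 1994.
January 15, 1994 is Saturday; January 16, 1994 is Sunday. The next qualifying day is January 17, 1994.

January 17, 1994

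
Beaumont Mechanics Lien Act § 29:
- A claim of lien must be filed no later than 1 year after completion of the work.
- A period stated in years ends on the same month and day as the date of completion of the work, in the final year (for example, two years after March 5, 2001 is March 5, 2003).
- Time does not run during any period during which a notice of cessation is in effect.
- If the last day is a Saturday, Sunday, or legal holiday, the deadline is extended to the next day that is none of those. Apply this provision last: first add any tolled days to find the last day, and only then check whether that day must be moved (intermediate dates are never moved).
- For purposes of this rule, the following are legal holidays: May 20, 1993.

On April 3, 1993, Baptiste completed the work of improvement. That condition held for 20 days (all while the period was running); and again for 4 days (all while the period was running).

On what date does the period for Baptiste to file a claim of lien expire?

1 year after April 3, 1993 is April 3, 1994.
Tolling adds 20 days: April 3, 1994 + 20 days = April 23, 1994.
Tolling adds 4 days: April 23, 1994 + 4 days = April 27, 1994.
April 27, 1994 is a Wednesday and not a legal holiday, so no extension applies.

April 27, 1994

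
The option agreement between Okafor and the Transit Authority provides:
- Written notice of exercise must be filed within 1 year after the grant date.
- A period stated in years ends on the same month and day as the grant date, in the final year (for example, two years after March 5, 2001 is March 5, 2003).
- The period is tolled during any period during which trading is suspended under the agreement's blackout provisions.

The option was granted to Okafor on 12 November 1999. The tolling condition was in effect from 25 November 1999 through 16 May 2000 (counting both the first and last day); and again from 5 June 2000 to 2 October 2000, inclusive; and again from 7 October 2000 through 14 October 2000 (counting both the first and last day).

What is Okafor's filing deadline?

September 10, 2001

1 year after 12 November 1999 is November 12, 2000.
From November 25, 1999 through May 16, 2000 inclusive is 174 days; tolling adds 174 days: November 12, 2000 + 174 days = May 5, 2001.
From June 5, 2000 through October 2, 2000 inclusive is 120 days; tolling adds 120 days: May 5, 2001 + 120 days = September 2, 2001.
From October 7, 2000 through October 14, 2000 inclusive is 8 days; tolling adds 8 days: September 2, 2001 + 8 days = September 10, 2001.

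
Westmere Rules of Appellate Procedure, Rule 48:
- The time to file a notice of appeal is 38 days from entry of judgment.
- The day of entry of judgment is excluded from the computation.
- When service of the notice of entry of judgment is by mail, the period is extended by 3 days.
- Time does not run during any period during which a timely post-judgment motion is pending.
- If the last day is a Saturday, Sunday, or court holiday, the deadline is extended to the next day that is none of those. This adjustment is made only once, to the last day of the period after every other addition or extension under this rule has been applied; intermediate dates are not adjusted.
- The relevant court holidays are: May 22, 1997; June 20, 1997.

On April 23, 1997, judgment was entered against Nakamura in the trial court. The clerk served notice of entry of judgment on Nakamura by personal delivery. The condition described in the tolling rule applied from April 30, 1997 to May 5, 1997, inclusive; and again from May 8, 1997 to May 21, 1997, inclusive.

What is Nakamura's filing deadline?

June 23, 1997

38 days after April 23, 1997 is May 31, 1997.
Service was not by mail, so no mail extension applies.
From April 30, 1997 through May 5, 1997 inclusive is 6 days; tolling adds 6 days: May 31, 1997 + 6 days = June 6, 1997.
From May 8, 1997 through May 21, 1997 inclusive is 14 days; tolling adds 14 days: June 6, 1997 + 14 days = June 20, 1997.
June 20, 1997 is a listed holiday; June 21, 1997 is Saturday; June 22, 1997 is Sunday. The next qualifying day is June 23, 1997.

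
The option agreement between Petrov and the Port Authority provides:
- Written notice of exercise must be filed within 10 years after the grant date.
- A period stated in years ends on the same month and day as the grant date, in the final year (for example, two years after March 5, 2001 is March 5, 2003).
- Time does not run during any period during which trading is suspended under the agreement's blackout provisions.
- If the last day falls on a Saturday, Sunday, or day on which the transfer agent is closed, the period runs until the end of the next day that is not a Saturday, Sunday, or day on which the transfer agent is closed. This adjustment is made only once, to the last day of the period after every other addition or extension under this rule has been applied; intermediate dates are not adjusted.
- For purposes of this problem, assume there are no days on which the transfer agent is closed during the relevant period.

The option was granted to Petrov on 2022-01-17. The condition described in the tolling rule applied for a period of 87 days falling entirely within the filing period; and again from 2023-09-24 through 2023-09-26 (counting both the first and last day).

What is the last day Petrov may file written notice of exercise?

10 years after 2022-01-17 is January 17, 2032.
Tolling adds 87 days: January 17, 2032 + 87 days = April 13, 2032.
From September 24, 2023 through September 26, 2023 inclusive is 3 days; tolling adds 3 days: April 13, 2032 + 3 days = April 16, 2032.
April 16, 2032 is a Friday and not a day on which the transfer agent is closed, so no extension applies.

April 16, 2032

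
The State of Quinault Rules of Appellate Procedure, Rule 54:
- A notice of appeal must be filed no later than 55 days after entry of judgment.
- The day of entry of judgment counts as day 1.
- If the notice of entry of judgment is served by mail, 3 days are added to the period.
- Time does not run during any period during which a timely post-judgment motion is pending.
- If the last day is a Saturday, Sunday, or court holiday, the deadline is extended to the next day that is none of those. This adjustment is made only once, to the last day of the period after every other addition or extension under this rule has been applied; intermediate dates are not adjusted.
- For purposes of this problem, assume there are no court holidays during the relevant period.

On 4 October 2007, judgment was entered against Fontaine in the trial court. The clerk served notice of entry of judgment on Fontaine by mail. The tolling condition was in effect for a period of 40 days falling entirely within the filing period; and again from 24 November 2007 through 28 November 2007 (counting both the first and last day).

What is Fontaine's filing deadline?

Counting 4 October 2007 as day 1, day 55 is November 27, 2007.
Service was by mail, adding 3 days: November 27, 2007 + 3 days = November 30, 2007.
Tolling adds 40 days: November 30, 2007 + 40 days = January 9, 2008.
From November 24, 2007 through November 28, 2007 inclusive is 5 days; tolling adds 5 days: January 9, 2008 + 5 days = January 14, 2008.
January 14, 2008 is a Monday and not a court holiday, so no extension applies.

January 14, 2008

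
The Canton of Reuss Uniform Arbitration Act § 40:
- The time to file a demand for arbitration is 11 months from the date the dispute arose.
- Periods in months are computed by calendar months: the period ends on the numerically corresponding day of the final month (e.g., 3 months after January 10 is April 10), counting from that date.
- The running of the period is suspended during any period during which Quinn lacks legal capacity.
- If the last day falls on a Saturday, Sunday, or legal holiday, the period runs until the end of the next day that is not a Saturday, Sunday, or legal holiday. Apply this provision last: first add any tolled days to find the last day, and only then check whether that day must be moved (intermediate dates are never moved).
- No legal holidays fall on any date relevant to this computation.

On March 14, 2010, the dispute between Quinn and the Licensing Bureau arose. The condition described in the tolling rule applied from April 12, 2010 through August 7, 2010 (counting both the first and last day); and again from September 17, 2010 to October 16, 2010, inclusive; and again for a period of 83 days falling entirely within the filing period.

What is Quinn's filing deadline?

October 3, 2011

11 months after March 14, 2010 is February 14, 2011.
From April 12, 2010 through August 7, 2010 inclusive is 118 days; tolling adds 118 days: February 14, 2011 + 118 days = June 12, 2011.
From September 17, 2010 through October 16, 2010 inclusive is 30 days; tolling adds 30 days: June 12, 2011 + 30 days = July 12, 2011.
Tolling adds 83 days: July 12, 2011 + 83 days = October 3, 2011.
October 3, 2011 is a Monday and not a legal holiday, so no extension applies.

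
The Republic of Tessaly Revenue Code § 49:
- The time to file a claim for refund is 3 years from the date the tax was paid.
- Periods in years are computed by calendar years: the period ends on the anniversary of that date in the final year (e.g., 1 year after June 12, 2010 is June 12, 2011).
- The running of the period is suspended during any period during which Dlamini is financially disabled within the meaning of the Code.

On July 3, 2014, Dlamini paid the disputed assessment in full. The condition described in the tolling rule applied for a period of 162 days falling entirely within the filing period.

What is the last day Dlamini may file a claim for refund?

3 years after July 3, 2014 is July 3, 2017.
Tolling adds 162 days: July 3, 2017 + 162 days = December 12, 2017.

December 12, 2017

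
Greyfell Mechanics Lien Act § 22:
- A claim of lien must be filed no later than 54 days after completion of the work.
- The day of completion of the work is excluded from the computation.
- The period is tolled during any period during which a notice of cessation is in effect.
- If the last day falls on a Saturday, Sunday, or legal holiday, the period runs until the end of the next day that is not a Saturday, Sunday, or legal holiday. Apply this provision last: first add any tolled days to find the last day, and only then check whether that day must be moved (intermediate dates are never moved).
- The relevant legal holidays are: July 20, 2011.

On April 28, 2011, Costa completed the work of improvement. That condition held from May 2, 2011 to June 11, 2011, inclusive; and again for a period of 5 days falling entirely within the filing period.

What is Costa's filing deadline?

54 days after April 28, 2011 is June 21, 2011.
From May 2, 2011 through June 11, 2011 inclusive is 41 days; tolling adds 41 days: June 21, 2011 + 41 days = August 1, 2011.
Tolling adds 5 days: August 1, 2011 + 5 days = August 6, 2011.
August 6, 2011 is Saturday; August 7, 2011 is Sunday. The next qualifying day is August 8, 2011.

August 8, 2011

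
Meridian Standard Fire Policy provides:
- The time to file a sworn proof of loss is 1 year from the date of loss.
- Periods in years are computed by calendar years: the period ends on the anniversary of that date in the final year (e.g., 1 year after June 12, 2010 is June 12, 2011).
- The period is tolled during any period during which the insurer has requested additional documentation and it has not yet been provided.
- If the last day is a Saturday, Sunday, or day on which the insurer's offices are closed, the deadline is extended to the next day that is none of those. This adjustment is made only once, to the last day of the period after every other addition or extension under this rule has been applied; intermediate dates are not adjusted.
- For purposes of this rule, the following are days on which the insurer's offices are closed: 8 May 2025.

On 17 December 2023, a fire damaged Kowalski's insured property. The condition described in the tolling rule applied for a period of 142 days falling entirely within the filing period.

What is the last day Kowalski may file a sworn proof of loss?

1 year after 17 December 2023 is December 17, 2024.
Tolling adds 142 days: December 17, 2024 + 142 days = May 8, 2025.
May 8, 2025 is a listed holiday. The next qualifying day is May 9, 2025.

May 9, 2025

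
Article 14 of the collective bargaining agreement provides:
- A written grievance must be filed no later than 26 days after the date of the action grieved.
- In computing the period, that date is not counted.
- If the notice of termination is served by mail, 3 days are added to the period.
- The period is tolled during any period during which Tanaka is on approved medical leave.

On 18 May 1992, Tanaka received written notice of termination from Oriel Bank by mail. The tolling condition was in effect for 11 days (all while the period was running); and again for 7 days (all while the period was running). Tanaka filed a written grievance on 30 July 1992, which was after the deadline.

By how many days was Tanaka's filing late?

26 days

26 days after 18 May 1992 is June 13, 1992.
Service was by mail, adding 3 days: June 13, 1992 + 3 days = June 16, 1992.
Tolling adds 11 days: June 16, 1992 + 11 days = June 27, 1992.
Tolling adds 7 days: June 27, 1992 + 7 days = July 4, 1992.
The deadline is July 4, 1992; from July 4, 1992 to July 30, 1992 is 26 days.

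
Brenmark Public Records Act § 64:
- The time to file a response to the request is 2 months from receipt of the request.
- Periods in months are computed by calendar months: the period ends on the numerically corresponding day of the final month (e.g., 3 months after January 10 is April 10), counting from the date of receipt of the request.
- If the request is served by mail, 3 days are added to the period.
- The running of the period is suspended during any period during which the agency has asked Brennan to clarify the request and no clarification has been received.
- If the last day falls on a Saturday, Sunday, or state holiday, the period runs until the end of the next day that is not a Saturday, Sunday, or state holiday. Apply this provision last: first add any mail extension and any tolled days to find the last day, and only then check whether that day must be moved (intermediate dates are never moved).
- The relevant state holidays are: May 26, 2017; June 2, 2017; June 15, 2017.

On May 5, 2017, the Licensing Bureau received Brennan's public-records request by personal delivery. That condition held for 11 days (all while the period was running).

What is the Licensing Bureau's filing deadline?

2 months after May 5, 2017 is July 5, 2017.
Service was not by mail, so no mail extension applies.
Tolling adds 11 days: July 5, 2017 + 11 days = July 16, 2017.
July 16, 2017 is Sunday. The next qualifying day is July 17, 2017.

July 17, 2017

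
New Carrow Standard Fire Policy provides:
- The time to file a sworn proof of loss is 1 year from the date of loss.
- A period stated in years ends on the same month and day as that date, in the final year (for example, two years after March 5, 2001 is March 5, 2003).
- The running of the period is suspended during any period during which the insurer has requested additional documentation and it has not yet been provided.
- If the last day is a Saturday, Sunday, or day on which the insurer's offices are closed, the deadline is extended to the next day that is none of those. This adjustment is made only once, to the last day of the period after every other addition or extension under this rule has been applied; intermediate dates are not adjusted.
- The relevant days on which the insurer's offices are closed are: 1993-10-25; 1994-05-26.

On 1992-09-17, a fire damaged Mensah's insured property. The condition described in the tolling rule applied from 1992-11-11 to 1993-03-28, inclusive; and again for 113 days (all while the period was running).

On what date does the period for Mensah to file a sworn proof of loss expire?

May 27, 1994

1 year after 1992-09-17 is September 17, 1993.
From November 11, 1992 through March 28, 1993 inclusive is 138 days; tolling adds 138 days: September 17, 1993 + 138 days = February 2, 1994.
Tolling adds 113 days: February 2, 1994 + 113 days = May 26, 1994.
May 26, 1994 is a listed holiday. The next qualifying day is May 27, 1994.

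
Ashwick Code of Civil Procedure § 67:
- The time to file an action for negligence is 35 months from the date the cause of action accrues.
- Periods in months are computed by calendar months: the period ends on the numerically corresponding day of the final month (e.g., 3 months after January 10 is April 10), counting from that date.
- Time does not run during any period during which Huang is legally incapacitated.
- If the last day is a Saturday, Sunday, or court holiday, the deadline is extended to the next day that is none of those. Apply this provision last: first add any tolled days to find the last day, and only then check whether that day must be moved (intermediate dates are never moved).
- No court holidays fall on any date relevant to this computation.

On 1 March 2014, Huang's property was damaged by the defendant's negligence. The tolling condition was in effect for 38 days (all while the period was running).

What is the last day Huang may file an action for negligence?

March 13, 2017

35 months after 1 March 2014 is February 1, 2017.
Tolling adds 38 days: February 1, 2017 + 38 days = March 11, 2017.
March 11, 2017 is Saturday; March 12, 2017 is Sunday. The next qualifying day is March 13, 2017.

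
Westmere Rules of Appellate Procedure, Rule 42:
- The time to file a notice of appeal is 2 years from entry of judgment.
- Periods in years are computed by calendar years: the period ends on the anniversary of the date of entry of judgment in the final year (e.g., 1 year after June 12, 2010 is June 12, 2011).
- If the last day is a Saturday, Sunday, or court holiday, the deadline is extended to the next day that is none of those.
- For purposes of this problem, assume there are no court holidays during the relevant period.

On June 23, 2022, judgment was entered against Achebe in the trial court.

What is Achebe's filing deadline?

2 years after June 23, 2022 is June 23, 2024.
June 23, 2024 is Sunday. The next qualifying day is June 24, 2024.

June 24, 2024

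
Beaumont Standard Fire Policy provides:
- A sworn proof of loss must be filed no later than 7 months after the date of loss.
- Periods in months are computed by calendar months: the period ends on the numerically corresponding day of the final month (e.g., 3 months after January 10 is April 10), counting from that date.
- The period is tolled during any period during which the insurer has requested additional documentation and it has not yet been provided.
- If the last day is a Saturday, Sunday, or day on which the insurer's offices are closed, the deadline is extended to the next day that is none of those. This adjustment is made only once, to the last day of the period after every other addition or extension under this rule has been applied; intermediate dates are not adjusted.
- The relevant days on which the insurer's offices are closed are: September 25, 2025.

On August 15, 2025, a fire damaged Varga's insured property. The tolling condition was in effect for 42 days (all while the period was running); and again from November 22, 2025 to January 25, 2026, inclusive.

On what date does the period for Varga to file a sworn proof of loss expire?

June 30, 2026

7 months after August 15, 2025 is March 15, 2026.
Tolling adds 42 days: March 15, 2026 + 42 days = April 26, 2026.
From November 22, 2025 through January 25, 2026 inclusive is 65 days; tolling adds 65 days: April 26, 2026 + 65 days = June 30, 2026.
June 30, 2026 is a Tuesday and not a day on which the insurer's offices are closed, so no extension applies.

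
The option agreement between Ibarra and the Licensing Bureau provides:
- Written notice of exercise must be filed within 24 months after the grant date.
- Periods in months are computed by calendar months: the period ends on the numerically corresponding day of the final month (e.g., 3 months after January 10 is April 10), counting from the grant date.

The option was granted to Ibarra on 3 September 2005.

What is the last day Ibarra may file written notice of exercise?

24 months after 3 September 2005 is September 3, 2007.

September 3, 2007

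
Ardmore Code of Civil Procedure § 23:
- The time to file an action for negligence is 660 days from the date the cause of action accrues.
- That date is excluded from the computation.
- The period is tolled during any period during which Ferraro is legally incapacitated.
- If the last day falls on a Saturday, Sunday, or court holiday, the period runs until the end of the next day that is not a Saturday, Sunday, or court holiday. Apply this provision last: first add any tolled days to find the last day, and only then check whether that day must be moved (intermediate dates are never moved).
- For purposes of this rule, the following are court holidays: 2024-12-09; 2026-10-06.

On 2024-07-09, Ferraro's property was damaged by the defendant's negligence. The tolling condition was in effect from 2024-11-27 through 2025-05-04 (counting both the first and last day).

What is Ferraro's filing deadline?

660 days after 2024-07-09 is April 30, 2026.
From November 27, 2024 through May 4, 2025 inclusive is 159 days; tolling adds 159 days: April 30, 2026 + 159 days = October 6, 2026.
October 6, 2026 is a listed holiday. The next qualifying day is October 7, 2026.

October 7, 2026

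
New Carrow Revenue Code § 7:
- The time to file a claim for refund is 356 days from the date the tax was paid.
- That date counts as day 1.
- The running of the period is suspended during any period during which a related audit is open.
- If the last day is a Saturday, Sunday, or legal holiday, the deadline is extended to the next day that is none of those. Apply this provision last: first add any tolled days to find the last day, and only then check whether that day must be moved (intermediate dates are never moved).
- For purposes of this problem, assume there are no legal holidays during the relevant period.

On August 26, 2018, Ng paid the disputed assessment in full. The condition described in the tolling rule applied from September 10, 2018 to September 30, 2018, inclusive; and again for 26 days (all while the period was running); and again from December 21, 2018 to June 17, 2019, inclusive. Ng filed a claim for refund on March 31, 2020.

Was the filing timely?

Counting August 26, 2018 as day 1, day 356 is August 16, 2019.
From September 10, 2018 through September 30, 2018 inclusive is 21 days; tolling adds 21 days: August 16, 2019 + 21 days = September 6, 2019.
Tolling adds 26 days: September 6, 2019 + 26 days = October 2, 2019.
From December 21, 2018 through June 17, 2019 inclusive is 179 days; tolling adds 179 days: October 2, 2019 + 179 days = March 29, 2020.
March 29, 2020 is Sunday. The next qualifying day is March 30, 2020.
The deadline is March 30, 2020; the filing on March 31, 2020 is after that date.

No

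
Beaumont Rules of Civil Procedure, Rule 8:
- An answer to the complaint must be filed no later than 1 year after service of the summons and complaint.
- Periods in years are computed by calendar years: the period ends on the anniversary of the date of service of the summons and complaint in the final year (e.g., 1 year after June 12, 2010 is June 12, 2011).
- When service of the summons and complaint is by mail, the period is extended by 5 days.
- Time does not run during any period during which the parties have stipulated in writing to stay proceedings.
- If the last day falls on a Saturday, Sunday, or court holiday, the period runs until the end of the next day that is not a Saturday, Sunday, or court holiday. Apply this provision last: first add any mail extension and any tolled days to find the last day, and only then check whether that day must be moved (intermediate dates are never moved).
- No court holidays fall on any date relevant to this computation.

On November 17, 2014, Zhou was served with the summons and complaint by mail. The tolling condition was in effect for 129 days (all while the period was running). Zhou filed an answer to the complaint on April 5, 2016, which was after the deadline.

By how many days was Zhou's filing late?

6 days

1 year after November 17, 2014 is November 17, 2015.
Service was by mail, adding 5 days: November 17, 2015 + 5 days = November 22, 2015.
Tolling adds 129 days: November 22, 2015 + 129 days = March 30, 2016.
March 30, 2016 is a Wednesday and not a court holiday, so no extension applies.
The deadline is March 30, 2016; from March 30, 2016 to April 5, 2016 is 6 days.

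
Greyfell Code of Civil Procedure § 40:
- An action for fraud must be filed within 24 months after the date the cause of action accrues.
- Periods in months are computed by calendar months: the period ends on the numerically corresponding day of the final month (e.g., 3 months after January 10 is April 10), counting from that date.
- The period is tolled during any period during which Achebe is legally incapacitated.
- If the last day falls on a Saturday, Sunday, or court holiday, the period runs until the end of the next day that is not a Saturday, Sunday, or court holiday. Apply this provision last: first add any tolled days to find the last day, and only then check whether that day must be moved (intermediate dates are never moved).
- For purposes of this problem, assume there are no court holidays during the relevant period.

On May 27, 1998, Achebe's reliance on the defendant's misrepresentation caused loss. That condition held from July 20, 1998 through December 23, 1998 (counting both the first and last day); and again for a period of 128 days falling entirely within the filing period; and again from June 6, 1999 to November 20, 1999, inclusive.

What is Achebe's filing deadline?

August 23, 2001

24 months after May 27, 1998 is May 27, 2000.
From July 20, 1998 through December 23, 1998 inclusive is 157 days; tolling adds 157 days: May 27, 2000 + 157 days = October 31, 2000.
Tolling adds 128 days: October 31, 2000 + 128 days = March 8, 2001.
From June 6, 1999 through November 20, 1999 inclusive is 168 days; tolling adds 168 days: March 8, 2001 + 168 days = August 23, 2001.
August 23, 2001 is a Thursday and not a court holiday, so no extension applies.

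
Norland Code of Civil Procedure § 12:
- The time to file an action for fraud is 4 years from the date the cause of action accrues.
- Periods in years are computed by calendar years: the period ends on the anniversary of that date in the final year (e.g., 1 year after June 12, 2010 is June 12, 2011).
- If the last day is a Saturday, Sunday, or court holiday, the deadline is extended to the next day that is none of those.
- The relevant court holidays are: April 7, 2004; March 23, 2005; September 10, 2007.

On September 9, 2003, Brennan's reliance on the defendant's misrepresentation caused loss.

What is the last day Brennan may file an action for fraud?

September 11, 2007

4 years after September 9, 2003 is September 9, 2007.
September 9, 2007 is Sunday; September 10, 2007 is a listed holiday. The next qualifying day is September 11, 2007.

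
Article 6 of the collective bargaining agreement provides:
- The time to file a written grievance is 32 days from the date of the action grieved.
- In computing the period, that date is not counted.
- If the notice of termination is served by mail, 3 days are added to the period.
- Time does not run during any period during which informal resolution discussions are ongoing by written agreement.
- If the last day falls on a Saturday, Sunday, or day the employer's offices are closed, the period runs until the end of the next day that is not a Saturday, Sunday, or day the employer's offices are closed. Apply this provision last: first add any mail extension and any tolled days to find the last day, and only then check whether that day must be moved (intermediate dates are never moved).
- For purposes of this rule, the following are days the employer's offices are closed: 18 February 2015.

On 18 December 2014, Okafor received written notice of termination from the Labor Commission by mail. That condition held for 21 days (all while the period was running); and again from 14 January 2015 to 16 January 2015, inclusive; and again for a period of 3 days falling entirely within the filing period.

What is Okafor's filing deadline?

32 days after 18 December 2014 is January 19, 2015.
Service was by mail, adding 3 days: January 19, 2015 + 3 days = January 22, 2015.
Tolling adds 21 days: January 22, 2015 + 21 days = February 12, 2015.
From January 14, 2015 through January 16, 2015 inclusive is 3 days; tolling adds 3 days: February 12, 2015 + 3 days = February 15, 2015.
Tolling adds 3 days: February 15, 2015 + 3 days = February 18, 2015.
February 18, 2015 is a listed holiday. The next qualifying day is February 19, 2015.

February 19, 2015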